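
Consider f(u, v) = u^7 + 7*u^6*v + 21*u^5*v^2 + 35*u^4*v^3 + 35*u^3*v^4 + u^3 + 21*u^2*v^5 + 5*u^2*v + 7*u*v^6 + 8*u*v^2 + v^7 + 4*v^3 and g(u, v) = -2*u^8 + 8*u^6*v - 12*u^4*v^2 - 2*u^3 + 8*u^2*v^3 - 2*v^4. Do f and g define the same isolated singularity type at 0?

No.

The Hessian of f at 0 is [[0, 0], [0, 0]] with rank 0, so corank 2. A Groebner basis of the Jacobian ideal J(f) in C{u,v} is {u*v/7 + v^6 + 2*v^2/7, u*v^2 + 2*v^3, u^2 + 3*u*v + 2*v^2}; counting standard monomials gives mu = 8. Corank 2; j^3 = (u + v)*(u + 2*v)^2 has shape L^2 M (L != M), so D-series; mu = 8 gives D_8. The Hessian of g at 0 is [[0, 0], [0, 0]] with rank 0, so corank 2. A Groebner basis of the Jacobian ideal J(g) in C{u,v} is {v^3, u^2}; counting standard monomials gives mu = 6. Corank 2; j^3 = -2*u^3 is a perfect cube, so E-series; the 4-jet and mu = 6 give E_6. f is D_8 but g is E_6, hence not right-equivalent.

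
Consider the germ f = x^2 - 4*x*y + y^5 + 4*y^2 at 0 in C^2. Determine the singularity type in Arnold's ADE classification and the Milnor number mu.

Type A4, Milnor number mu = 4.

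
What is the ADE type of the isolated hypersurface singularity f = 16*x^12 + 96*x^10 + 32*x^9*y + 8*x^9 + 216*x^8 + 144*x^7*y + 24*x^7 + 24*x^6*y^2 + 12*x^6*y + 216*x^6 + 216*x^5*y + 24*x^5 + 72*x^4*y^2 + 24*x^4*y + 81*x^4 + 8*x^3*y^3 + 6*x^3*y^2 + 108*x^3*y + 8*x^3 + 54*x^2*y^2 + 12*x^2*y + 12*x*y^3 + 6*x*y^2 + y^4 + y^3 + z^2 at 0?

The Hessian of f at 0 is [[0, 0, 0], [0, 0, 0], [0, 0, 2]] with rank 1, so corank 2. A Groebner basis of the Jacobian ideal J(f) in C{x,y,z} is {y^4, x*y^2 + 4*y^3/9, x^2 + x*y + y^2/4, z}; counting standard monomials gives mu = 6. Corank 2; j^3 = (2*x + y)^3 is a perfect cube, so E-series; the 4-jet and mu = 6 give E_6.

E_6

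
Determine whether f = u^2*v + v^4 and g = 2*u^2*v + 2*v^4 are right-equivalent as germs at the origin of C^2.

Yes.

The Hessian of f at 0 has rank 0. Corank 2; j^3 = u^2*v has shape L^2 M (L != M), so D-series; mu = 5 gives D_5. The Hessian of g at 0 has rank 0. Corank 2; j^3 = 2*u^2*v has shape L^2 M (L != M), so D-series; mu = 5 gives D_5. Both have type D_5, hence right-equivalent.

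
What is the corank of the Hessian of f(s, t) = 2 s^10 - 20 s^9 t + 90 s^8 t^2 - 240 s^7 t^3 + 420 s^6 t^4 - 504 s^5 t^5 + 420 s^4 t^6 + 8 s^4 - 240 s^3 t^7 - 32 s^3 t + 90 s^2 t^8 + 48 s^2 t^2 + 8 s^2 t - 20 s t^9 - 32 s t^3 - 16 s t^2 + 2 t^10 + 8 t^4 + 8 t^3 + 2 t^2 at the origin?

1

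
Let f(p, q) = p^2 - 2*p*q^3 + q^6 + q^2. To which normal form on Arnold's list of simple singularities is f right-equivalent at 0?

A_{1}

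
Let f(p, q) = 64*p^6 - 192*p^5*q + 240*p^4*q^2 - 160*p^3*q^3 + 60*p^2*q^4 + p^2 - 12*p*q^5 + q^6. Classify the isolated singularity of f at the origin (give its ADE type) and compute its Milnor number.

The Hessian of f at 0 is [[2, 0], [0, 0]] with rank 1, so corank 1. A Groebner basis of the Jacobian ideal J(f) in C{p,q} is {q^5, p}; counting standard monomials gives mu = 5. Corank 1: A-series; mu = 5 gives A_5.

Type A5, Milnor number mu = 5.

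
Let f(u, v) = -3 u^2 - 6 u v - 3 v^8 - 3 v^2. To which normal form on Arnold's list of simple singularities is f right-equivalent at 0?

A_{7}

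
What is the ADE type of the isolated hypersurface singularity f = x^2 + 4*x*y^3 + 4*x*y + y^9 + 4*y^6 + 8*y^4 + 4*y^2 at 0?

The Hessian of f at 0 has rank 1. Corank 1: A-series; mu = 8 gives A_8.

A8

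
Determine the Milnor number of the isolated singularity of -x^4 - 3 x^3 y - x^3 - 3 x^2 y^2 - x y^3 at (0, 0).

7

The Hessian of f at 0 has rank 0. Corank 2; j^3 = -x^3 is a perfect cube, so E-series; the 4-jet and mu = 7 give E_7.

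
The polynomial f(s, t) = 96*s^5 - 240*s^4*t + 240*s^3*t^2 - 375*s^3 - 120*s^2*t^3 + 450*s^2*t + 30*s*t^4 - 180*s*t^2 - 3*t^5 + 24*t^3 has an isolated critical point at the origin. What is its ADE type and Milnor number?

The Hessian of f at 0 is [[0, 0], [0, 0]] with rank 0, so corank 2. A Groebner basis of the Jacobian ideal J(f) in C{s,t} is {t^5, s*t^3 - 17*t^4/40, s^2 - 4*s*t/5 + 4*t^2/25}; counting standard monomials gives mu = 8. Corank 2; j^3 = -3*(5*s - 2*t)^3 is a perfect cube, so E-series; the 5-jet and mu = 8 give E_8.

Type E_8, Milnor number mu = 8.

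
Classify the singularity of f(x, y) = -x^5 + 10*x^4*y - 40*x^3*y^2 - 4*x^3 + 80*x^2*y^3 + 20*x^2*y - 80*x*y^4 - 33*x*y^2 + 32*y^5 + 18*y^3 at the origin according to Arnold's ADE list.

The Hessian of f at 0 has rank 0. Corank 2; j^3 = -(x - 2*y)*(2*x - 3*y)^2 has shape L^2 M (L != M), so D-series; mu = 6 gives D_6.

D_6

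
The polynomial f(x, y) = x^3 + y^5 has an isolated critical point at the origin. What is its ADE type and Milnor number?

Type E_{8}, Milnor number mu = 8.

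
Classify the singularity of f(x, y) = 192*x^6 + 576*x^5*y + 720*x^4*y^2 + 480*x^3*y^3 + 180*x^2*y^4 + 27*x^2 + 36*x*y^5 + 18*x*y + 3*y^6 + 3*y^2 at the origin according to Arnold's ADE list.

The Hessian of f at 0 is [[54, 18], [18, 6]] with rank 1, so corank 1. A Groebner basis of the Jacobian ideal J(f) in C{x,y} is {y^5, x + y/3}; counting standard monomials gives mu = 5. Corank 1: A-series; mu = 5 gives A_5.

A_5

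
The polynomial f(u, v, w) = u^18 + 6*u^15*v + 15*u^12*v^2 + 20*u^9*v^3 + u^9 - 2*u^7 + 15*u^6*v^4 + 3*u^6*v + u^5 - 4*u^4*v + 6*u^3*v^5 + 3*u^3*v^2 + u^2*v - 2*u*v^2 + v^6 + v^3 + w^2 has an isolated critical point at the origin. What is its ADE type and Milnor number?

Type D_{7}, Milnor number mu = 7.

The Hessian of f at 0 has rank 1. Corank 2; j^3 = v*(u - v)^2 has shape L^2 M (L != M), so D-series; mu = 7 gives D_7.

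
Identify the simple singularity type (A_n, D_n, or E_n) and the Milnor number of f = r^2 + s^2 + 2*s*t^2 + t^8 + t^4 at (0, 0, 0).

The Hessian of f at 0 has rank 2. Corank 1: A-series; mu = 7 gives A_7.

Type A_{7}, Milnor number mu = 7.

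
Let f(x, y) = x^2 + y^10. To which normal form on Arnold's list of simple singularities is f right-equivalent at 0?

A_{9}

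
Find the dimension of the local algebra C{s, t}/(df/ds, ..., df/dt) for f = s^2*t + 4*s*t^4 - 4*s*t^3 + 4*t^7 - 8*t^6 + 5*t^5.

6

The Hessian of f at 0 has rank 0. Corank 2; j^3 = s^2*t has shape L^2 M (L != M), so D-series; mu = 6 gives D_6.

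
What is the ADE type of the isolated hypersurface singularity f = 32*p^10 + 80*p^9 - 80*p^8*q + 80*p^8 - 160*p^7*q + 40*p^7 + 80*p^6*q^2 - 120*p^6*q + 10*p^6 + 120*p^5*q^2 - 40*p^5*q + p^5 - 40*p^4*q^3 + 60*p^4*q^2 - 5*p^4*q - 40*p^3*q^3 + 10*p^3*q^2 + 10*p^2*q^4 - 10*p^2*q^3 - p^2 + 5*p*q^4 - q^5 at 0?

A4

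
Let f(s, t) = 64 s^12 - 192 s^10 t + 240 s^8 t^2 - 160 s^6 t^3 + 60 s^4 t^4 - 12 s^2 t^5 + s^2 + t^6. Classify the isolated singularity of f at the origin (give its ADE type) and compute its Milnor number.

Type A_{5}, Milnor number mu = 5.

The Hessian of f at 0 has rank 1. Corank 1: A-series; mu = 5 gives A_5.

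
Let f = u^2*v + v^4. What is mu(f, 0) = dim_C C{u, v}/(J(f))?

The Hessian of f at 0 has rank 0. Corank 2; j^3 = u^2*v has shape L^2 M (L != M), so D-series; mu = 5 gives D_5.

5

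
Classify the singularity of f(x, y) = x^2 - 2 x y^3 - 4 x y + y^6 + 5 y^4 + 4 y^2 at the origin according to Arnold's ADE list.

A_3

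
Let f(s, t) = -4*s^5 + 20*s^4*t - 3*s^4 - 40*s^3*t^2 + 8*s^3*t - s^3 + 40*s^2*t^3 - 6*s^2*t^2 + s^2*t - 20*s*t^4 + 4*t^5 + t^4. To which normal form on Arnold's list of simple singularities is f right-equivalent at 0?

The Hessian of f at 0 has rank 0. Corank 2; j^3 = -s^2*(s - t) has shape L^2 M (L != M), so D-series; mu = 5 gives D_5.

D_{5}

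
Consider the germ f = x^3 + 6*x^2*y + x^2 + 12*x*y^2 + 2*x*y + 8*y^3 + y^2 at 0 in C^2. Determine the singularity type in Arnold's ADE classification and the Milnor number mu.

The Hessian of f at 0 has rank 1. Corank 1: A-series; mu = 2 gives A_2.

Type A_{2}, Milnor number mu = 2.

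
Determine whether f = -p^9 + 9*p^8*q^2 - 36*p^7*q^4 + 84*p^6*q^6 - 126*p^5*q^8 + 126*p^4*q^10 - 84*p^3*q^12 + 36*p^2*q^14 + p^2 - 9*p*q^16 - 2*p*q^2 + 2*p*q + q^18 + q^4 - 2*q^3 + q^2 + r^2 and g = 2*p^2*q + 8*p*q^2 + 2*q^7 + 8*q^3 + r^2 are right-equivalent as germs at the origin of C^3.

The Hessian of f at 0 is [[2, 2, 0], [2, 2, 0], [0, 0, 2]] with rank 2, so corank 1. A Groebner basis of the Jacobian ideal J(f) in C{p,q,r} is {p^4 + 4*p^3*q + 6*p^3 + 10*p^2*q + 5*p^2 + 6*p*q + p + q, -p + q^2 - q, r}; counting standard monomials gives mu = 8. Corank 1: A-series; mu = 8 gives A_8. The Hessian of g at 0 is [[0, 0, 0], [0, 0, 0], [0, 0, 2]] with rank 1, so corank 2. A Groebner basis of the Jacobian ideal J(g) in C{p,q,r} is {p^2/7 + q^6 - 4*q^2/7, p^3 + 8*q^3, p*q + 2*q^2, r}; counting standard monomials gives mu = 8. Corank 2; j^3 = 2*q*(p + 2*q)^2 has shape L^2 M (L != M), so D-series; mu = 8 gives D_8. f is A_8 but g is D_8, hence not right-equivalent.

No.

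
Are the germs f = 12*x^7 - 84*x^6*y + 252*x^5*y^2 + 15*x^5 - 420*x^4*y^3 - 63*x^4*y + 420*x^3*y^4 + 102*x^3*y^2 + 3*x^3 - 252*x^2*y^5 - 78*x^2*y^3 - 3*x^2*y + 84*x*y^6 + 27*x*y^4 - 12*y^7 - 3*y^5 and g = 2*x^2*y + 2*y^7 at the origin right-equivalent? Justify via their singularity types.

No.

The Hessian of f at 0 has rank 0. Corank 2; j^3 = 3*x^2*(x - y) has shape L^2 M (L != M), so D-series; mu = 6 gives D_6. The Hessian of g at 0 has rank 0. Corank 2; j^3 = 2*x^2*y has shape L^2 M (L != M), so D-series; mu = 8 gives D_8. f is D_6 but g is D_8, hence not right-equivalent.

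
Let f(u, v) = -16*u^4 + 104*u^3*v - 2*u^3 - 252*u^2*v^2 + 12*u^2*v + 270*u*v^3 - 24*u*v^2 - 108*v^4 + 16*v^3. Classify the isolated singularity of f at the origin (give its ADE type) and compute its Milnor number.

The Hessian of f at 0 is [[0, 0], [0, 0]] with rank 0, so corank 2. A Groebner basis of the Jacobian ideal J(f) in C{u,v} is {3*u^2/4 - 3*u*v + v^4 + v^3/4 + 3*v^2, u^3 + 21*u^2/2 - 42*u*v - 9*v^3/2 + 42*v^2, u^2*v + 15*u^2/4 - 15*u*v - 11*v^3/4 + 15*v^2, u^2 + u*v^2 - 4*u*v - 5*v^3/3 + 4*v^2}; counting standard monomials gives mu = 7. Corank 2; j^3 = -2*(u - 2*v)^3 is a perfect cube, so E-series; the 4-jet and mu = 7 give E_7.

Type E7, Milnor number mu = 7.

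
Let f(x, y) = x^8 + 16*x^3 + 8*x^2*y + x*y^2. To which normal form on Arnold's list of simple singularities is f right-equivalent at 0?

The Hessian of f at 0 has rank 0. Corank 2; j^3 = x*(4*x + y)^2 has shape L^2 M (L != M), so D-series; mu = 9 gives D_9.

D9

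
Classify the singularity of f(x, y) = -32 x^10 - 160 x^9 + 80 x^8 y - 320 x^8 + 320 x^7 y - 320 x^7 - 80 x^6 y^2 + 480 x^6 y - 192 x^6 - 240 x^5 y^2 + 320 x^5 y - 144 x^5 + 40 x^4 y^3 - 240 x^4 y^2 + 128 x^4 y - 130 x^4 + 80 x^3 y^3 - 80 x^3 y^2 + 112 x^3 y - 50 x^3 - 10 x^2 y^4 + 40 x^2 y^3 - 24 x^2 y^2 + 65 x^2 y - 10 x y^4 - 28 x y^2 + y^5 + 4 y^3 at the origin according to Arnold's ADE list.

D_{6}

The Hessian of f at 0 is [[0, 0], [0, 0]] with rank 0, so corank 2. A Groebner basis of the Jacobian ideal J(f) in C{x,y} is {x^3 + 345*x^2/251 - 301*x*y/502 + 5*y^2/251, x^2*y + 125*x^2/502 + 1055*x*y/1004 - 231*y^2/502, -7375*x^2/1004 + x*y^2 + 18075*x*y/2008 - 2435*y^2/1004, -76875*x^2/2008 + 154375*x*y/4016 + y^3 - 18575*y^2/2008}; counting standard monomials gives mu = 6. Corank 2; j^3 = -(2*x - y)*(5*x - 2*y)^2 has shape L^2 M (L != M), so D-series; mu = 6 gives D_6.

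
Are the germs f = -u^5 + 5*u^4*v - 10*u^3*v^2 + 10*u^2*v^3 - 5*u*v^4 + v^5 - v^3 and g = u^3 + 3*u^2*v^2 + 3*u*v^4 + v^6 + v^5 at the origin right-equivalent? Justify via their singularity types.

The Hessian of f at 0 has rank 0. Corank 2; j^3 = -v^3 is a perfect cube, so E-series; the 5-jet and mu = 8 give E_8. The Hessian of g at 0 has rank 0. Corank 2; j^3 = u^3 is a perfect cube, so E-series; the 5-jet and mu = 8 give E_8. Both have type E_8, hence right-equivalent.

Yes.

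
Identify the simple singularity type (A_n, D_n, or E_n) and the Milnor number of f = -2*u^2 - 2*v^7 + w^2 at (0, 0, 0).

The Hessian of f at 0 is [[-4, 0, 0], [0, 0, 0], [0, 0, 2]] with rank 2, so corank 1. A Groebner basis of the Jacobian ideal J(f) in C{u,v,w} is {v^6, u, w}; counting standard monomials gives mu = 6. Corank 1: A-series; mu = 6 gives A_6.

Type A_{6}, Milnor number mu = 6.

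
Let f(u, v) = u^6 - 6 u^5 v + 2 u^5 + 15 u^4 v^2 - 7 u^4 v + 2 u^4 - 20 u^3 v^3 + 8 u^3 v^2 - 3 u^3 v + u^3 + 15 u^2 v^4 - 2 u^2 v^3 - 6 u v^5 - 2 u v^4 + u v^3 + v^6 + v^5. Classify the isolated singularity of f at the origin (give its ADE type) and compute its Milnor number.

Type E7, Milnor number mu = 7.

The Hessian of f at 0 is [[0, 0], [0, 0]] with rank 0, so corank 2. A Groebner basis of the Jacobian ideal J(f) in C{u,v} is {3*u^2 + v^4 + v^3, u^3, u^2*v - u^2 - v^3/3, -5*u^2 + u*v^2 - 5*v^3/3}; counting standard monomials gives mu = 7. Corank 2; j^3 = u^3 is a perfect cube, so E-series; the 4-jet and mu = 7 give E_7.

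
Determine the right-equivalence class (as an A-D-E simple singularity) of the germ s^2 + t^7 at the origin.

A_6

The Hessian of f at 0 has rank 1. Corank 1: A-series; mu = 6 gives A_6.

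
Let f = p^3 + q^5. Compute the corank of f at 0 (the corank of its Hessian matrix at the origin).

Hessian at 0 has rank 0.

2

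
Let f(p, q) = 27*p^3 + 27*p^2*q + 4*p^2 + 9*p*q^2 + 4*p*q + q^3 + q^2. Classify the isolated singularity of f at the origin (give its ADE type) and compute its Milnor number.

The Hessian of f at 0 has rank 1. Corank 1: A-series; mu = 2 gives A_2.

Type A_2, Milnor number mu = 2.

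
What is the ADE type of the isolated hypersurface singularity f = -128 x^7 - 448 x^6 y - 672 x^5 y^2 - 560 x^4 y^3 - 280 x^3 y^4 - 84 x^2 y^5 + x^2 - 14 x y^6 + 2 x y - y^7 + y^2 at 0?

A_{6}

The Hessian of f at 0 is [[2, 2], [2, 2]] with rank 1, so corank 1. A Groebner basis of the Jacobian ideal J(f) in C{x,y} is {y^6, x + y}; counting standard monomials gives mu = 6. Corank 1: A-series; mu = 6 gives A_6.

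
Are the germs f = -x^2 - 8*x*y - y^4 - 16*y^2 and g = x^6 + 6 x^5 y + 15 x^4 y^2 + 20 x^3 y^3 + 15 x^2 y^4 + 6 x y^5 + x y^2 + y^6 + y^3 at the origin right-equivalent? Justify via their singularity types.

No.

The Hessian of f at 0 is [[-2, -8], [-8, -32]] with rank 1, so corank 1. A Groebner basis of the Jacobian ideal J(f) in C{x,y} is {y^3, x + 4*y}; counting standard monomials gives mu = 3. Corank 1: A-series; mu = 3 gives A_3. The Hessian of g at 0 is [[0, 0], [0, 0]] with rank 0, so corank 2. A Groebner basis of the Jacobian ideal J(g) in C{x,y} is {x^5 + y^2/6, y^3, x*y + y^2}; counting standard monomials gives mu = 7. Corank 2; j^3 = y^2*(x + y) has shape L^2 M (L != M), so D-series; mu = 7 gives D_7. f is A_3 but g is D_7, hence not right-equivalent.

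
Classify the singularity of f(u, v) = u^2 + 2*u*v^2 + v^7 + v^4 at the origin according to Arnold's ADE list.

The Hessian of f at 0 is [[2, 0], [0, 0]] with rank 1, so corank 1. A Groebner basis of the Jacobian ideal J(f) in C{u,v} is {u^3, u + v^2}; counting standard monomials gives mu = 6. Corank 1: A-series; mu = 6 gives A_6.

A_{6}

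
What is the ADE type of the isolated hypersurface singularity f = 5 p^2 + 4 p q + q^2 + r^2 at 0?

A1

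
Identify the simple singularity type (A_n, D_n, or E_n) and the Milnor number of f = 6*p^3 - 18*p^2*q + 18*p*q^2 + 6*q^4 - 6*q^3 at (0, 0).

Type E_{6}, Milnor number mu = 6.

The Hessian of f at 0 is [[0, 0], [0, 0]] with rank 0, so corank 2. A Groebner basis of the Jacobian ideal J(f) in C{p,q} is {q^3, p^2 - 2*p*q + q^2}; counting standard monomials gives mu = 6. Corank 2; j^3 = 6*(p - q)^3 is a perfect cube, so E-series; the 4-jet and mu = 6 give E_6.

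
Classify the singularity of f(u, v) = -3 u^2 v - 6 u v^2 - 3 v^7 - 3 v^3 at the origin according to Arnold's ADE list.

The Hessian of f at 0 has rank 0. Corank 2; j^3 = -3*v*(u + v)^2 has shape L^2 M (L != M), so D-series; mu = 8 gives D_8.

D_8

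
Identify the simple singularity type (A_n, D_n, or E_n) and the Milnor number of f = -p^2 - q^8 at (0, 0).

Type A_7, Milnor number mu = 7.

The Hessian of f at 0 is [[-2, 0], [0, 0]] with rank 1, so corank 1. A Groebner basis of the Jacobian ideal J(f) in C{p,q} is {q^7, p}; counting standard monomials gives mu = 7. Corank 1: A-series; mu = 7 gives A_7.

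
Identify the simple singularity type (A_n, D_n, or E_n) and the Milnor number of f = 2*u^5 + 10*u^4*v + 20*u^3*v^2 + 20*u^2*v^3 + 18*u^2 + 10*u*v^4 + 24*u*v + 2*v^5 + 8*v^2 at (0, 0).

Type A4, Milnor number mu = 4.

The Hessian of f at 0 has rank 1. Corank 1: A-series; mu = 4 gives A_4.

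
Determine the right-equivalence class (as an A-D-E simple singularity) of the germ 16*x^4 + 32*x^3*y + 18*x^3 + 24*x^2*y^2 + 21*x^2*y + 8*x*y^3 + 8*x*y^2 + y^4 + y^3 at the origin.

D_5

The Hessian of f at 0 is [[0, 0], [0, 0]] with rank 0, so corank 2. A Groebner basis of the Jacobian ideal J(f) in C{x,y} is {x*y^2 + 27*x*y/8 + 9*y^2/8, -81*x*y/8 + y^3 - 27*y^2/8, x^2 + 5*x*y/6 + y^2/6}; counting standard monomials gives mu = 5. Corank 2; j^3 = (2*x + y)*(3*x + y)^2 has shape L^2 M (L != M), so D-series; mu = 5 gives D_5.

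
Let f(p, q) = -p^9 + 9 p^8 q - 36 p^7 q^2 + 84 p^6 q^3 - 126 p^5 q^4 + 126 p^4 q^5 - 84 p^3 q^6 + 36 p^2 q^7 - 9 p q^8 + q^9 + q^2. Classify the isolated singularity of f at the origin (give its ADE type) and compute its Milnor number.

Type A_8, Milnor number mu = 8.

The Hessian of f at 0 has rank 1. Corank 1: A-series; mu = 8 gives A_8.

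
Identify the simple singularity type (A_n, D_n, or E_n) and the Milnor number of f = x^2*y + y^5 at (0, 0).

Type D6, Milnor number mu = 6.

The Hessian of f at 0 is [[0, 0], [0, 0]] with rank 0, so corank 2. A Groebner basis of the Jacobian ideal J(f) in C{x,y} is {x^2/5 + y^4, x^3, x*y}; counting standard monomials gives mu = 6. Corank 2; j^3 = x^2*y has shape L^2 M (L != M), so D-series; mu = 6 gives D_6.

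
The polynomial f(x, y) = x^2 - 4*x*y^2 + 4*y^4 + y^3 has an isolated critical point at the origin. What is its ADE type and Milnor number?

Type A2, Milnor number mu = 2.

The Hessian of f at 0 has rank 1. Corank 1: A-series; mu = 2 gives A_2.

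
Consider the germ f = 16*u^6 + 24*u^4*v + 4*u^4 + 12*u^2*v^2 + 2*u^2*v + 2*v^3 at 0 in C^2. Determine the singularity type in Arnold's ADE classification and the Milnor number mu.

Type D_4, Milnor number mu = 4.

The Hessian of f at 0 has rank 0. Corank 2; j^3 = 2*v*(u^2 + v^2) splits into three distinct lines over C (the quadratic factor has nonzero discriminant), so D_4.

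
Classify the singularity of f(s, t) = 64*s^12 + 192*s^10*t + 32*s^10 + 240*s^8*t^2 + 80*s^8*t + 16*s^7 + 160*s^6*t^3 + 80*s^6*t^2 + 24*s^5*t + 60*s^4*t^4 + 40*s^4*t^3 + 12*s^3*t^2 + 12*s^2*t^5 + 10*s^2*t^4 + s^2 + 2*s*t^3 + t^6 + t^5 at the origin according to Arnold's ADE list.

A4

The Hessian of f at 0 has rank 1. Corank 1: A-series; mu = 4 gives A_4.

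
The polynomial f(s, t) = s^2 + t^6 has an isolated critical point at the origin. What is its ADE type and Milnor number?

The Hessian of f at 0 has rank 1. Corank 1: A-series; mu = 5 gives A_5.

Type A5, Milnor number mu = 5.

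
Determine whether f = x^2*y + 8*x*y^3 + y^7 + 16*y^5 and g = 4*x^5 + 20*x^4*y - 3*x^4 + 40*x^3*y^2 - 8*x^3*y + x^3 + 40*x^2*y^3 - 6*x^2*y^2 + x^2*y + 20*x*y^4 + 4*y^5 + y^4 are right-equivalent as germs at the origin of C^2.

The Hessian of f at 0 has rank 0. Corank 2; j^3 = x^2*y has shape L^2 M (L != M), so D-series; mu = 8 gives D_8. The Hessian of g at 0 has rank 0. Corank 2; j^3 = x^2*(x + y) has shape L^2 M (L != M), so D-series; mu = 5 gives D_5. f is D_8 but g is D_5, hence not right-equivalent.

No.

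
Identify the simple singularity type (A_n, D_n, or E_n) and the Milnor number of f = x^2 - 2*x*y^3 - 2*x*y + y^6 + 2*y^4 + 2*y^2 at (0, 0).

Type A1, Milnor number mu = 1.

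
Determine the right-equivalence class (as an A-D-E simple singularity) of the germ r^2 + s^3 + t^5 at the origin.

E_{8}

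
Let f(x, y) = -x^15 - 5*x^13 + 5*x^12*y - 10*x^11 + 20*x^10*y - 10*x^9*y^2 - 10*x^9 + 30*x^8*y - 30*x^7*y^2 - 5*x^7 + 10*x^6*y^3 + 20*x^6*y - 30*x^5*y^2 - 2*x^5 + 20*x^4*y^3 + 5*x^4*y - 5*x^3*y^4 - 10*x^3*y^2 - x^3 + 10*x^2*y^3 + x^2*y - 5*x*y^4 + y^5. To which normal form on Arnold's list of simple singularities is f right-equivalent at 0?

D_6

The Hessian of f at 0 has rank 0. Corank 2; j^3 = -x^2*(x - y) has shape L^2 M (L != M), so D-series; mu = 6 gives D_6.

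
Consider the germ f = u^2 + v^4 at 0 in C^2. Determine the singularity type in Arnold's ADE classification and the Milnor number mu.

The Hessian of f at 0 has rank 1. Corank 1: A-series; mu = 3 gives A_3.

Type A_{3}, Milnor number mu = 3.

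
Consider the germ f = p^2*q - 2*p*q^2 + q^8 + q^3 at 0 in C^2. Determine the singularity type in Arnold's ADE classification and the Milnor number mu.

The Hessian of f at 0 is [[0, 0], [0, 0]] with rank 0, so corank 2. A Groebner basis of the Jacobian ideal J(f) in C{p,q} is {p^2/8 + q^7 - q^2/8, p^3 - q^3, p*q - q^2}; counting standard monomials gives mu = 9. Corank 2; j^3 = q*(p - q)^2 has shape L^2 M (L != M), so D-series; mu = 9 gives D_9.

Type D_9, Milnor number mu = 9.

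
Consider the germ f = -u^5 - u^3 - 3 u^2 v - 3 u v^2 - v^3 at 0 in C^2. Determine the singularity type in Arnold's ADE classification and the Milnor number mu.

The Hessian of f at 0 is [[0, 0], [0, 0]] with rank 0, so corank 2. A Groebner basis of the Jacobian ideal J(f) in C{u,v} is {v^5, u*v^3 + 3*v^4/4, u^2 + 2*u*v + v^2}; counting standard monomials gives mu = 8. Corank 2; j^3 = -(u + v)^3 is a perfect cube, so E-series; the 5-jet and mu = 8 give E_8.

Type E8, Milnor number mu = 8.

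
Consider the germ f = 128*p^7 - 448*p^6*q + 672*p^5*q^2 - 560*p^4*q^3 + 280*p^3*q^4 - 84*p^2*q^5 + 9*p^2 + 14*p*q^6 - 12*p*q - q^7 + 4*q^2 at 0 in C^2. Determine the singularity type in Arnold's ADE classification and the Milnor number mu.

Type A_6, Milnor number mu = 6.

The Hessian of f at 0 has rank 1. Corank 1: A-series; mu = 6 gives A_6.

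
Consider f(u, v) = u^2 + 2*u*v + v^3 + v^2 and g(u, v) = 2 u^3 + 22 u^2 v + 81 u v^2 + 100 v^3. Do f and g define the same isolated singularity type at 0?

No.

The Hessian of f at 0 has rank 1. Corank 1: A-series; mu = 2 gives A_2. The Hessian of g at 0 has rank 0. Corank 2; j^3 = (u + 4*v)*(2*u^2 + 14*u*v + 25*v^2) splits into three distinct lines over C (the quadratic factor has nonzero discriminant), so D_4. f is A_2 but g is D_4, hence not right-equivalent.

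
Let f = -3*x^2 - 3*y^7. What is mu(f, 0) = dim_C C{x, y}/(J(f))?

The Hessian of f at 0 is [[-6, 0], [0, 0]] with rank 1, so corank 1. A Groebner basis of the Jacobian ideal J(f) in C{x,y} is {y^6, x}; counting standard monomials gives mu = 6. Corank 1: A-series; mu = 6 gives A_6.

6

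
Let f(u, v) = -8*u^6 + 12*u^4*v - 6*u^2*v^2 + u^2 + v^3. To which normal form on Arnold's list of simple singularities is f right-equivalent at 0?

The Hessian of f at 0 is [[2, 0], [0, 0]] with rank 1, so corank 1. A Groebner basis of the Jacobian ideal J(f) in C{u,v} is {v^2, u}; counting standard monomials gives mu = 2. Corank 1: A-series; mu = 2 gives A_2.

A_{2}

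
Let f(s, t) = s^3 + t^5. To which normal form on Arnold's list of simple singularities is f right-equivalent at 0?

The Hessian of f at 0 has rank 0. Corank 2; j^3 = s^3 is a perfect cube, so E-series; the 5-jet and mu = 8 give E_8.

E_8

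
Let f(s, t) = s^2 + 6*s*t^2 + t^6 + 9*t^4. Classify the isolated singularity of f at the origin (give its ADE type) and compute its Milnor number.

The Hessian of f at 0 has rank 1. Corank 1: A-series; mu = 5 gives A_5.

Type A_5, Milnor number mu = 5.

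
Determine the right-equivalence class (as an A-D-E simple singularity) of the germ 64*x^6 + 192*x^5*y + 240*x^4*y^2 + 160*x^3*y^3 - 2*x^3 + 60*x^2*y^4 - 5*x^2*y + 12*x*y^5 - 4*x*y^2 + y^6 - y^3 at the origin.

D_7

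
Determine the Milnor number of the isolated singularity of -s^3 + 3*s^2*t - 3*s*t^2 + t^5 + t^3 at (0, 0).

8

The Hessian of f at 0 has rank 0. Corank 2; j^3 = -(s - t)^3 is a perfect cube, so E-series; the 5-jet and mu = 8 give E_8.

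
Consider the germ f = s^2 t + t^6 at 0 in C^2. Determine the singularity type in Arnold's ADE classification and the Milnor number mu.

Type D_{7}, Milnor number mu = 7.

The Hessian of f at 0 is [[0, 0], [0, 0]] with rank 0, so corank 2. A Groebner basis of the Jacobian ideal J(f) in C{s,t} is {s^2/6 + t^5, s^3, s*t}; counting standard monomials gives mu = 7. Corank 2; j^3 = s^2*t has shape L^2 M (L != M), so D-series; mu = 7 gives D_7.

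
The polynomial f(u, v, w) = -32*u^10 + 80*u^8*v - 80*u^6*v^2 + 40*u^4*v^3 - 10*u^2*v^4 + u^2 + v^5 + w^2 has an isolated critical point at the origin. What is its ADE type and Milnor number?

The Hessian of f at 0 has rank 2. Corank 1: A-series; mu = 4 gives A_4.

Type A4, Milnor number mu = 4.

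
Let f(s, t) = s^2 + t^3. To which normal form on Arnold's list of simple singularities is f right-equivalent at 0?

A_2

The Hessian of f at 0 has rank 1. Corank 1: A-series; mu = 2 gives A_2.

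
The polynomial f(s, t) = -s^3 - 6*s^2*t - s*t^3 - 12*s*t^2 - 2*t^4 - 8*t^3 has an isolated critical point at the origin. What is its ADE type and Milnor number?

Type E_{7}, Milnor number mu = 7.

The Hessian of f at 0 has rank 0. Corank 2; j^3 = -(s + 2*t)^3 is a perfect cube, so E-series; the 4-jet and mu = 7 give E_7.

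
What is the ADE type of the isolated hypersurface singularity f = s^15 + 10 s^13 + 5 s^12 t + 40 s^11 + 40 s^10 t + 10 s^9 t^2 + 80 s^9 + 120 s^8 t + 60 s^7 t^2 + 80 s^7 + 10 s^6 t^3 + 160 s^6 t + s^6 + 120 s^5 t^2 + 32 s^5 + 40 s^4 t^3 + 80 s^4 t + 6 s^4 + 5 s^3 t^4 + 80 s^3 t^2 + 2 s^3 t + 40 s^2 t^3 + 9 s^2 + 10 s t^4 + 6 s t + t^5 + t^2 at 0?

The Hessian of f at 0 is [[18, 6], [6, 2]] with rank 1, so corank 1. A Groebner basis of the Jacobian ideal J(f) in C{s,t} is {-81*s + t^3 - 27*t, s^2 - t^2/9, s*t + t^2/3}; counting standard monomials gives mu = 4. Corank 1: A-series; mu = 4 gives A_4.

A_{4}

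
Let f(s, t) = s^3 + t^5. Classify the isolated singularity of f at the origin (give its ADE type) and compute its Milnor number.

The Hessian of f at 0 has rank 0. Corank 2; j^3 = s^3 is a perfect cube, so E-series; the 5-jet and mu = 8 give E_8.

Type E_8, Milnor number mu = 8.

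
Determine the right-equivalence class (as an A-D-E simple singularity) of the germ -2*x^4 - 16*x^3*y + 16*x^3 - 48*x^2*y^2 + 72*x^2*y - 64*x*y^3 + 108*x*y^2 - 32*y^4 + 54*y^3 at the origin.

E6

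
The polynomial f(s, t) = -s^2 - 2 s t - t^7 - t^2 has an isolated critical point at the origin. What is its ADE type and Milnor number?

Type A6, Milnor number mu = 6.

The Hessian of f at 0 has rank 1. Corank 1: A-series; mu = 6 gives A_6.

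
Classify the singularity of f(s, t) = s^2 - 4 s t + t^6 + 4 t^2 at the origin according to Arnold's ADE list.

A_5

The Hessian of f at 0 is [[2, -4], [-4, 8]] with rank 1, so corank 1. A Groebner basis of the Jacobian ideal J(f) in C{s,t} is {t^5, s - 2*t}; counting standard monomials gives mu = 5. Corank 1: A-series; mu = 5 gives A_5.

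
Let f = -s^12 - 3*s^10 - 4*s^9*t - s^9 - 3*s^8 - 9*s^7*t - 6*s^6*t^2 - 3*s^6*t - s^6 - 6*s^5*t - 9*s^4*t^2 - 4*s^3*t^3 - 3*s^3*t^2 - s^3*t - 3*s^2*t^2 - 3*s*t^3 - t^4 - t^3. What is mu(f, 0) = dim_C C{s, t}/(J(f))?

7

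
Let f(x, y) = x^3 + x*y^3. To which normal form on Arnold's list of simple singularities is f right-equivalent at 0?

The Hessian of f at 0 has rank 0. Corank 2; j^3 = x^3 is a perfect cube, so E-series; the 4-jet and mu = 7 give E_7.

E_{7}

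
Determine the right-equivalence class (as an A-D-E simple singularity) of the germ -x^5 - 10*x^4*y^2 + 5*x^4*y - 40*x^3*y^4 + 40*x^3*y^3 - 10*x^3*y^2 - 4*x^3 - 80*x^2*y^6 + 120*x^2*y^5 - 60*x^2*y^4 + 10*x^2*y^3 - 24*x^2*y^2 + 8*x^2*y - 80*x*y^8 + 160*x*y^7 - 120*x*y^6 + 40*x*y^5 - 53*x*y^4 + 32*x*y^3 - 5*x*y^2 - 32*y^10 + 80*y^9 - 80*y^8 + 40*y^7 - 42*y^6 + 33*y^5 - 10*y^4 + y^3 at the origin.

The Hessian of f at 0 has rank 0. Corank 2; j^3 = -(x - y)*(2*x - y)^2 has shape L^2 M (L != M), so D-series; mu = 6 gives D_6.

D_{6}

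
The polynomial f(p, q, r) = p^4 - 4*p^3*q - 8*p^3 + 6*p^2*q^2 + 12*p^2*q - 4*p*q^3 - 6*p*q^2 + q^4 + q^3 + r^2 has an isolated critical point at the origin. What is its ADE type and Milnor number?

Type E6, Milnor number mu = 6.

The Hessian of f at 0 has rank 1. Corank 2; j^3 = -(2*p - q)^3 is a perfect cube, so E-series; the 4-jet and mu = 6 give E_6.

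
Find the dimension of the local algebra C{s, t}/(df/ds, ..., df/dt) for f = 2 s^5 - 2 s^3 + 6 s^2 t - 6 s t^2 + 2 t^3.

The Hessian of f at 0 has rank 0. Corank 2; j^3 = -2*(s - t)^3 is a perfect cube, so E-series; the 5-jet and mu = 8 give E_8.

8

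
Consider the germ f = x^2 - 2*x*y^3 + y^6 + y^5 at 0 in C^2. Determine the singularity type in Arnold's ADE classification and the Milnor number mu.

The Hessian of f at 0 has rank 1. Corank 1: A-series; mu = 4 gives A_4.

Type A_4, Milnor number mu = 4.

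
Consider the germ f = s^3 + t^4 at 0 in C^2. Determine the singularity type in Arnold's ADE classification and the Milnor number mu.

Type E_{6}, Milnor number mu = 6.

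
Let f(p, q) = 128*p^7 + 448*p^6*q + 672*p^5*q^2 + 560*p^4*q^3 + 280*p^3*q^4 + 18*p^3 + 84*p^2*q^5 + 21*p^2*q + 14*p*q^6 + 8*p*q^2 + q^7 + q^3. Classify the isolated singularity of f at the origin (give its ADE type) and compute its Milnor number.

Type D_8, Milnor number mu = 8.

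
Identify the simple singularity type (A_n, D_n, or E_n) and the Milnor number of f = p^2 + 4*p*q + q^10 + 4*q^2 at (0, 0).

Type A_9, Milnor number mu = 9.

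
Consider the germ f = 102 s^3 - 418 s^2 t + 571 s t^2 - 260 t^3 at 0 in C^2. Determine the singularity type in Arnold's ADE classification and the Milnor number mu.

Type D_{4}, Milnor number mu = 4.

The Hessian of f at 0 has rank 0. Corank 2; j^3 = (3*s - 4*t)*(34*s^2 - 94*s*t + 65*t^2) splits into three distinct lines over C (the quadratic factor has nonzero discriminant), so D_4.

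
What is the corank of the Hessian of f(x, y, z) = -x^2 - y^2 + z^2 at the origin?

0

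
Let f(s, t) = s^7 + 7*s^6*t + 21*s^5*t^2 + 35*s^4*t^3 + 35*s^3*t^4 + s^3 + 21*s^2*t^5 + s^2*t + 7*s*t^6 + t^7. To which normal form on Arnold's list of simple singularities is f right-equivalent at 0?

D8

The Hessian of f at 0 is [[0, 0], [0, 0]] with rank 0, so corank 2. A Groebner basis of the Jacobian ideal J(f) in C{s,t} is {-s*t/7 + t^6, s*t^2, s^2 + s*t}; counting standard monomials gives mu = 8. Corank 2; j^3 = s^2*(s + t) has shape L^2 M (L != M), so D-series; mu = 8 gives D_8.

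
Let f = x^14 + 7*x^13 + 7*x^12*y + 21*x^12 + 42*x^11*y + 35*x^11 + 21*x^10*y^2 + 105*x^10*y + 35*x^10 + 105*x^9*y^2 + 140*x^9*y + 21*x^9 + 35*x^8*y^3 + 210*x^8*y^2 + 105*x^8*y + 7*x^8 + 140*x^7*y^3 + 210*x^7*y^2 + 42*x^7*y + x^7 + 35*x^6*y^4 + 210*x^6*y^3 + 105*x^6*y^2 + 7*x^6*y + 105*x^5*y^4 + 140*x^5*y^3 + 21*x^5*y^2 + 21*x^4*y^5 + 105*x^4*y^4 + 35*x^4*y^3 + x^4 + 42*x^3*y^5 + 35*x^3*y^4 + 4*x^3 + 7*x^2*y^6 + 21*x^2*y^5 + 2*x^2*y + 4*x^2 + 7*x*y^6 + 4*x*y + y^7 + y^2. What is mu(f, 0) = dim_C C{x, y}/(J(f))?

6

The Hessian of f at 0 has rank 1. Corank 1: A-series; mu = 6 gives A_6.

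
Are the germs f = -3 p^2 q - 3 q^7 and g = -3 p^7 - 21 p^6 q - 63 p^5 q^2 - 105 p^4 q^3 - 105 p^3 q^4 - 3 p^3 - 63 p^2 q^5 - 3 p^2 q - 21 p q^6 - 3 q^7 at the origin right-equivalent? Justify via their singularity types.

Yes.

The Hessian of f at 0 is [[0, 0], [0, 0]] with rank 0, so corank 2. A Groebner basis of the Jacobian ideal J(f) in C{p,q} is {p^2/7 + q^6, p^3, p*q}; counting standard monomials gives mu = 8. Corank 2; j^3 = -3*p^2*q has shape L^2 M (L != M), so D-series; mu = 8 gives D_8. The Hessian of g at 0 is [[0, 0], [0, 0]] with rank 0, so corank 2. A Groebner basis of the Jacobian ideal J(g) in C{p,q} is {-p*q/7 + q^6, p*q^2, p^2 + p*q}; counting standard monomials gives mu = 8. Corank 2; j^3 = -3*p^2*(p + q) has shape L^2 M (L != M), so D-series; mu = 8 gives D_8. Both have type D_8, hence right-equivalent.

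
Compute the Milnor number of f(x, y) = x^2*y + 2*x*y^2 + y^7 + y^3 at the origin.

The Hessian of f at 0 has rank 0. Corank 2; j^3 = y*(x + y)^2 has shape L^2 M (L != M), so D-series; mu = 8 gives D_8.

8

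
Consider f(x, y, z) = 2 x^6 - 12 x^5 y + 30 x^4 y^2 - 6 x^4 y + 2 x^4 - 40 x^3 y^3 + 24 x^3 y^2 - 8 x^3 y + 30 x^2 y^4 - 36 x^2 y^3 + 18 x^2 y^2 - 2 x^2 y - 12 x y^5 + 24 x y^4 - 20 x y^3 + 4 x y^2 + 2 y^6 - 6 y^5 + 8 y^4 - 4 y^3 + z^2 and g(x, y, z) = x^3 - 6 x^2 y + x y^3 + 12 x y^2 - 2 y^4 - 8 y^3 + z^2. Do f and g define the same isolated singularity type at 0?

No.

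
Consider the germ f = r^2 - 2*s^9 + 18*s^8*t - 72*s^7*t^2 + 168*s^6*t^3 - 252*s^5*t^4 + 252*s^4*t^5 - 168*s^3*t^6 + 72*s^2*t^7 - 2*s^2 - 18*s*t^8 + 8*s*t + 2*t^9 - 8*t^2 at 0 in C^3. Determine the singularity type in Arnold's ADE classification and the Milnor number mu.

Type A_{8}, Milnor number mu = 8.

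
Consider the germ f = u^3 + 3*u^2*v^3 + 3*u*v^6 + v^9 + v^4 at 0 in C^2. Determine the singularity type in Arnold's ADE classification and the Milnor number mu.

Type E_{6}, Milnor number mu = 6.

The Hessian of f at 0 is [[0, 0], [0, 0]] with rank 0, so corank 2. A Groebner basis of the Jacobian ideal J(f) in C{u,v} is {v^3, u^2}; counting standard monomials gives mu = 6. Corank 2; j^3 = u^3 is a perfect cube, so E-series; the 4-jet and mu = 6 give E_6.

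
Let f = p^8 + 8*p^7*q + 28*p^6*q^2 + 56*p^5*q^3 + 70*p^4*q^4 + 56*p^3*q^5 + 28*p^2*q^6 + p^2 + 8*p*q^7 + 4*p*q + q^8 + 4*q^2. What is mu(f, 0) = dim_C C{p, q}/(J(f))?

The Hessian of f at 0 is [[2, 4], [4, 8]] with rank 1, so corank 1. A Groebner basis of the Jacobian ideal J(f) in C{p,q} is {q^7, p + 2*q}; counting standard monomials gives mu = 7. Corank 1: A-series; mu = 7 gives A_7.

7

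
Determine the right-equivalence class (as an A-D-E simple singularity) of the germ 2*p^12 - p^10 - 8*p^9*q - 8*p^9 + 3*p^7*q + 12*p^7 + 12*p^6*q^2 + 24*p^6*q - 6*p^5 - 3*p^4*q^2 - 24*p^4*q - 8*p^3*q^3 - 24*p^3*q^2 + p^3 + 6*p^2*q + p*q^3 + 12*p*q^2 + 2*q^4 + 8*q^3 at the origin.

The Hessian of f at 0 has rank 0. Corank 2; j^3 = (p + 2*q)^3 is a perfect cube, so E-series; the 4-jet and mu = 7 give E_7.

E7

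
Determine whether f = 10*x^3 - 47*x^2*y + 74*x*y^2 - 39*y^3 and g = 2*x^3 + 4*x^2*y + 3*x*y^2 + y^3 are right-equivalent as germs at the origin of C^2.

The Hessian of f at 0 has rank 0. Corank 2; j^3 = (2*x - 3*y)*(5*x^2 - 16*x*y + 13*y^2) splits into three distinct lines over C (the quadratic factor has nonzero discriminant), so D_4. The Hessian of g at 0 has rank 0. Corank 2; j^3 = (x + y)*(2*x^2 + 2*x*y + y^2) splits into three distinct lines over C (the quadratic factor has nonzero discriminant), so D_4. Both have type D_4, hence right-equivalent.

Yes.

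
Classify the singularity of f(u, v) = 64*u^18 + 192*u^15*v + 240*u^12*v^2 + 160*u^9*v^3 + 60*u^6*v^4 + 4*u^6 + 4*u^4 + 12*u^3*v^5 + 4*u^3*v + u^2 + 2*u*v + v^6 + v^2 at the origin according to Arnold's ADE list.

A5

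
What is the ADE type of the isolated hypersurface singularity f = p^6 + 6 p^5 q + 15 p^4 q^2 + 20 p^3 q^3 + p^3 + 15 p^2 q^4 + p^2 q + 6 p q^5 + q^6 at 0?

D7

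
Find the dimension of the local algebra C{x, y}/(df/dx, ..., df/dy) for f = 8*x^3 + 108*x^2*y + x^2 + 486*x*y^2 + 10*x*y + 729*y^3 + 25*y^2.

2

The Hessian of f at 0 has rank 1. Corank 1: A-series; mu = 2 gives A_2.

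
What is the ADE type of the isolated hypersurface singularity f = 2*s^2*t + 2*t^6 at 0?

D_7

The Hessian of f at 0 has rank 0. Corank 2; j^3 = 2*s^2*t has shape L^2 M (L != M), so D-series; mu = 7 gives D_7.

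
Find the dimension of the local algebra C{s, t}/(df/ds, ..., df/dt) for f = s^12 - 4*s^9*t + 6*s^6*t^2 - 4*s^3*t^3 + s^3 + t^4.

6

The Hessian of f at 0 has rank 0. Corank 2; j^3 = s^3 is a perfect cube, so E-series; the 4-jet and mu = 6 give E_6.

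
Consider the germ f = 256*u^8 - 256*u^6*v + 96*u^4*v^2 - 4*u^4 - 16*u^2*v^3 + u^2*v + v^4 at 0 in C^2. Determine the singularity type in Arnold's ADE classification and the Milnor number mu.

Type D5, Milnor number mu = 5.

The Hessian of f at 0 has rank 0. Corank 2; j^3 = u^2*v has shape L^2 M (L != M), so D-series; mu = 5 gives D_5.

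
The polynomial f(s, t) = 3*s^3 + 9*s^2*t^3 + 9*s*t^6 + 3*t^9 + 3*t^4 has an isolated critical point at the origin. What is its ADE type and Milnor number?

Type E_{6}, Milnor number mu = 6.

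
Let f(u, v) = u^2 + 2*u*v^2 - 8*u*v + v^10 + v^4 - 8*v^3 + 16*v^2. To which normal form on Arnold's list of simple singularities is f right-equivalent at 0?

A9

The Hessian of f at 0 has rank 1. Corank 1: A-series; mu = 9 gives A_9.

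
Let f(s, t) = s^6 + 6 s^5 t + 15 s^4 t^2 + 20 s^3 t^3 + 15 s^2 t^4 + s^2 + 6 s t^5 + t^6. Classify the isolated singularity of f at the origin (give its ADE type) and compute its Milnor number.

Type A_5, Milnor number mu = 5.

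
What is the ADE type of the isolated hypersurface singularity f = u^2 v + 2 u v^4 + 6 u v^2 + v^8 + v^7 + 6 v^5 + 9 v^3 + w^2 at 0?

The Hessian of f at 0 has rank 1. Corank 2; j^3 = v*(u + 3*v)^2 has shape L^2 M (L != M), so D-series; mu = 9 gives D_9.

D_9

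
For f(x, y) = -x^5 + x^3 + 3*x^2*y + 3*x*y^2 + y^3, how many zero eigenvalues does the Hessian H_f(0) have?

2

Hessian at 0 has rank 0.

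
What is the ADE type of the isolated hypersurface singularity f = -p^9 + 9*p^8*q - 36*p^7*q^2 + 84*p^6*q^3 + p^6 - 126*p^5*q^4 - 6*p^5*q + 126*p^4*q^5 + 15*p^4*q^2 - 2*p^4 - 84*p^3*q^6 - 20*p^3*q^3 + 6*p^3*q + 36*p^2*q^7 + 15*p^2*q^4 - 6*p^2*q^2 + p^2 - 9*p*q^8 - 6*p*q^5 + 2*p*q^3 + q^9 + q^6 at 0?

The Hessian of f at 0 has rank 1. Corank 1: A-series; mu = 8 gives A_8.

A8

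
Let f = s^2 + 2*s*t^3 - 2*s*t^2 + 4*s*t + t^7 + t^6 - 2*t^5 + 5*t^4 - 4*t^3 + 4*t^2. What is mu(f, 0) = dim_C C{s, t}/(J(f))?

6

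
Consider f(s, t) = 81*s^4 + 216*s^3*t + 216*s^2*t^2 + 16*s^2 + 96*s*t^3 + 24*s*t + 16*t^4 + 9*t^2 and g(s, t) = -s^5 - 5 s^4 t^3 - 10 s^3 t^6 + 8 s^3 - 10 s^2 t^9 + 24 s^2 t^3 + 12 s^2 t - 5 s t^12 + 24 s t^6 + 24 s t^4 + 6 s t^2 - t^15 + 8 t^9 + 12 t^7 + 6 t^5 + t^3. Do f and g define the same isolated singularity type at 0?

No.

The Hessian of f at 0 has rank 1. Corank 1: A-series; mu = 3 gives A_3. The Hessian of g at 0 has rank 0. Corank 2; j^3 = (2*s + t)^3 is a perfect cube, so E-series; the 5-jet and mu = 8 give E_8. f is A_3 but g is E_8, hence not right-equivalent.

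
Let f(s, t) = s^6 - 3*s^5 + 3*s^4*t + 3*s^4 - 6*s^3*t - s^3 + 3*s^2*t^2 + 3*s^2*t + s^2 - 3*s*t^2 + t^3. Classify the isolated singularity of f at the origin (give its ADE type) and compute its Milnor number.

Type A2, Milnor number mu = 2.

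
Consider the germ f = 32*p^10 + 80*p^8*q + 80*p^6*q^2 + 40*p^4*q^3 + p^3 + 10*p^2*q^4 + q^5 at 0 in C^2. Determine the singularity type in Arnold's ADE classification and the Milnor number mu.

Type E_{8}, Milnor number mu = 8.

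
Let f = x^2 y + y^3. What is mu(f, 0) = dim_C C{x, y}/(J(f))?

4

The Hessian of f at 0 is [[0, 0], [0, 0]] with rank 0, so corank 2. A Groebner basis of the Jacobian ideal J(f) in C{x,y} is {y^3, x^2 + 3*y^2, x*y}; counting standard monomials gives mu = 4. Corank 2; j^3 = y*(x^2 + y^2) splits into three distinct lines over C (the quadratic factor has nonzero discriminant), so D_4.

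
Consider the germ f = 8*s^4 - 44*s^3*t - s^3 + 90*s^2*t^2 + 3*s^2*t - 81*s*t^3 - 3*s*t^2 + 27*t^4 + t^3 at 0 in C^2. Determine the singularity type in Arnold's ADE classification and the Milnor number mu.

Type E7, Milnor number mu = 7.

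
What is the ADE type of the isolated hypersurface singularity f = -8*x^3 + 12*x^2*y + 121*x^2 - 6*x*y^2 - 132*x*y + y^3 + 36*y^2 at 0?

The Hessian of f at 0 has rank 1. Corank 1: A-series; mu = 2 gives A_2.

A2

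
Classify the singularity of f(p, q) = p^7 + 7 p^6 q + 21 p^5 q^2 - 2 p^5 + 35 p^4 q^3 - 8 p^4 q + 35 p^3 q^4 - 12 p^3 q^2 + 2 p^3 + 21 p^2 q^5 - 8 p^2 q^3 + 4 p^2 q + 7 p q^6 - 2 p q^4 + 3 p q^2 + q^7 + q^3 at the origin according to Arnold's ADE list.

The Hessian of f at 0 has rank 0. Corank 2; j^3 = (p + q)*(2*p^2 + 2*p*q + q^2) splits into three distinct lines over C (the quadratic factor has nonzero discriminant), so D_4.

D_{4}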